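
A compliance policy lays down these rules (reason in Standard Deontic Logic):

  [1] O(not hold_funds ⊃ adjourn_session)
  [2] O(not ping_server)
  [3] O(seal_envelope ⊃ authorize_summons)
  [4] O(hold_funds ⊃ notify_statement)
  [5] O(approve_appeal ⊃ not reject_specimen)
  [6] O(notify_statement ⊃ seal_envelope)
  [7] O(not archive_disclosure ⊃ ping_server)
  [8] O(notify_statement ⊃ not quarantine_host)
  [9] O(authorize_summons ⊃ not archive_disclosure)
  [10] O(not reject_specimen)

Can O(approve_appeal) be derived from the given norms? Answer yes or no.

No

Premise 5 is O(approve_appeal ⊃ not reject_specimen); even if O(not reject_specimen) held, inferring O(approve_appeal) would be affirming the consequent — invalid.
No other premise forces O(approve_appeal). An ideal world satisfying every premise can still have approve_appeal false, so O(approve_appeal) is not derivable.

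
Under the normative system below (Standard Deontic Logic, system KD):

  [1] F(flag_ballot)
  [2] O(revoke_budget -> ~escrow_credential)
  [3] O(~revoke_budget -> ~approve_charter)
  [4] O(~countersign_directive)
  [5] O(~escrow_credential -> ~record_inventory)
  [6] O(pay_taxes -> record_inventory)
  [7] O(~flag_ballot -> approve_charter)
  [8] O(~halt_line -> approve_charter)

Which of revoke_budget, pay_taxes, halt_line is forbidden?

Premise 1 is F(flag_ballot), i.e. O(~flag_ballot).
From O(~flag_ballot) and premise 7, O(~flag_ballot -> approve_charter), we obtain O(approve_charter).
Premise 3 is O(~revoke_budget -> ~approve_charter); contrapositively O(approve_charter -> revoke_budget). Since O(approve_charter) holds, K gives O(revoke_budget).
With premise 2, O(revoke_budget -> ~escrow_credential), the K-axiom yields O(~escrow_credential).
From O(~escrow_credential) and premise 5, O(~escrow_credential -> ~record_inventory), we obtain O(~record_inventory).
The contrapositive of premise 6 (O(pay_taxes -> record_inventory)) is O(~record_inventory -> ~pay_taxes), and O(~record_inventory) is already established, so O(~pay_taxes).
So O(~pay_taxes) holds, i.e. pay_taxes is forbidden. None of the other listed options is forbidden under the premises.

pay_taxes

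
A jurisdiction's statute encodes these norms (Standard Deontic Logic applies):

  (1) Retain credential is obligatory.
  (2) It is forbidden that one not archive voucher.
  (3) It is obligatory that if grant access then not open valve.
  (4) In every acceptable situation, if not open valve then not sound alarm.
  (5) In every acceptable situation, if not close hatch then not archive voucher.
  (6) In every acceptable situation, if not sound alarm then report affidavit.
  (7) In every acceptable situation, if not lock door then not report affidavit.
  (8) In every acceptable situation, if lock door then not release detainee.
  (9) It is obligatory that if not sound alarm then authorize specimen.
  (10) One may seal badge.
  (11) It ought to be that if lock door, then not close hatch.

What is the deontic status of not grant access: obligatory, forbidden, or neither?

F(¬archive_voucher) at premise 2 means O(archive_voucher).
Premise 5, O(¬close_hatch → ¬archive_voucher), contraposes to O(archive_voucher → close_hatch); with O(archive_voucher) we get O(close_hatch).
Premise 11 is O(lock_door → ¬close_hatch); contrapositively O(close_hatch → ¬lock_door). Since O(close_hatch) holds, K gives O(¬lock_door).
Premise 7 is O(¬lock_door → ¬report_affidavit); since O(¬lock_door), deontic closure gives O(¬report_affidavit).
Premise 6 is O(¬sound_alarm → report_affidavit); contrapositively O(¬report_affidavit → sound_alarm). Since O(¬report_affidavit) holds, K gives O(sound_alarm).
Premise 4, O(¬open_valve → ¬sound_alarm), contraposes to O(sound_alarm → open_valve); with O(sound_alarm) we get O(open_valve).
Premise 3, O(grant_access → ¬open_valve), contraposes to O(open_valve → ¬grant_access); with O(open_valve) we get O(¬grant_access).
Premises 1, 8, 9, 10 do not contribute to this derivation.
Hence ¬grant_access is obligatory.

Obligatory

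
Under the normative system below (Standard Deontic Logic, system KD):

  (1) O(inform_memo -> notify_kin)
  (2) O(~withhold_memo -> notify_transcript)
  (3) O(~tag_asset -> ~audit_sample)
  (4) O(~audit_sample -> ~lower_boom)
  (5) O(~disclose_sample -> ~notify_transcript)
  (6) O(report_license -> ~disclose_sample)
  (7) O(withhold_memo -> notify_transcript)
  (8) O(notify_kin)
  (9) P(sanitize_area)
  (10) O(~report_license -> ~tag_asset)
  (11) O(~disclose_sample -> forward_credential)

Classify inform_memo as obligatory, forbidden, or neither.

Premise 1 is O(inform_memo -> notify_kin); even if O(notify_kin) held, inferring O(inform_memo) would be affirming the consequent — invalid.
No premise or chain of K-axiom applications forces O(inform_memo), and none forces O(~inform_memo). So inform_memo is neither obligatory nor forbidden under these norms.

Neither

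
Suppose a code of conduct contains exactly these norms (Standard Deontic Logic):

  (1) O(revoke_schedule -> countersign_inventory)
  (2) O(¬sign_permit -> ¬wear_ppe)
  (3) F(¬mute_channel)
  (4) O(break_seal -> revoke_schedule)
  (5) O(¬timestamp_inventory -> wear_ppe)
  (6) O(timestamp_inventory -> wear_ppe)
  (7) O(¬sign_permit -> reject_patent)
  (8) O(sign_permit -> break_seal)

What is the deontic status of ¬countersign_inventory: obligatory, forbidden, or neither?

Premises 5 and 6 cover both cases: O(¬timestamp_inventory -> wear_ppe) and O(timestamp_inventory -> wear_ppe). Since ¬timestamp_inventory ∨ timestamp_inventory is a tautology, O(wear_ppe) follows.
Premise 2, O(¬sign_permit -> ¬wear_ppe), contraposes to O(wear_ppe -> sign_permit); with O(wear_ppe) we get O(sign_permit).
Premise 8 is O(sign_permit -> break_seal); since O(sign_permit), deontic closure gives O(break_seal).
From O(break_seal) and premise 4, O(break_seal -> revoke_schedule), we obtain O(revoke_schedule).
With premise 1, O(revoke_schedule -> countersign_inventory), the K-axiom yields O(countersign_inventory).
Premises 3, 7 do not contribute to this derivation.
Thus O(countersign_inventory), which is F(¬countersign_inventory): ¬countersign_inventory is forbidden.

Forbidden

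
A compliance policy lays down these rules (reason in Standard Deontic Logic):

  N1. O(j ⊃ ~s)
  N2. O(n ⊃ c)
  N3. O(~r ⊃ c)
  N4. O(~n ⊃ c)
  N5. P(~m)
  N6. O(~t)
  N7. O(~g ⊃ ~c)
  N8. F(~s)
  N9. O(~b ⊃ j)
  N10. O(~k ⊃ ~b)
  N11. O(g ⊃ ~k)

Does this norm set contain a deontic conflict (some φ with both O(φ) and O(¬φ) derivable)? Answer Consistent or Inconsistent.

Inconsistent

By case analysis on n: premise 2 gives O(n ⊃ c) and premise 4 gives O(~n ⊃ c), so O(c) either way.
Premise 7, O(~g ⊃ ~c), contraposes to O(c ⊃ g); with O(c) we get O(g).
Premise 11 is O(g ⊃ ~k); since O(g), deontic closure gives O(~k).
Premise 10 is O(~k ⊃ ~b); since O(~k), deontic closure gives O(~b).
Applying K to premise 9 (O(~b ⊃ j)) and O(~b) yields O(j).
With premise 1, O(j ⊃ ~s), the K-axiom yields O(~s).
But premise 8, F(~s), means O(s).
We now have both O(~s) and O(s) — s is simultaneously obligatory and forbidden, violating the D-axiom.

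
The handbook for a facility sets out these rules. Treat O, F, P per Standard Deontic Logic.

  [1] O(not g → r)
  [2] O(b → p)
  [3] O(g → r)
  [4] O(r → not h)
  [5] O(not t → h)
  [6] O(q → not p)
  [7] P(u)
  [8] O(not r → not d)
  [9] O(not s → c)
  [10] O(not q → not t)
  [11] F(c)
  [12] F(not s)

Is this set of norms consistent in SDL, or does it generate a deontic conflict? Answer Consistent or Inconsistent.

Premise 9 is O(not s → c), but O(not s) is not derivable from the premises, so it does not yield O(c).
So O(c) is not derivable, and the apparent clash with O(not c) does not arise.
A world satisfying every obligation exists (e.g. b=false, c=false, d=false, g=false, h=false, p=false, q=true, r=true, s=true, t=true, u=false); no atom is both obligatory and forbidden, so the set is consistent.

Consistent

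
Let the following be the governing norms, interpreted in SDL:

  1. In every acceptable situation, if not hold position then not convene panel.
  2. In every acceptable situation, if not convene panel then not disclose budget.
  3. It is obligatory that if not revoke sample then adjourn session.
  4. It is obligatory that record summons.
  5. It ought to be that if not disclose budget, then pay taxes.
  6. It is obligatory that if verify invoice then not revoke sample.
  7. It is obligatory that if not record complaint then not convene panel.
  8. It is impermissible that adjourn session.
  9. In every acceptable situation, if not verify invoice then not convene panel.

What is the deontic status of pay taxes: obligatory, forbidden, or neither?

Premise 8, F(adjourn_session), is equivalent to O(¬adjourn_session).
Premise 3 is O(¬revoke_sample → adjourn_session); contrapositively O(¬adjourn_session → revoke_sample). Since O(¬adjourn_session) holds, K gives O(revoke_sample).
Premise 6 is O(verify_invoice → ¬revoke_sample); contrapositively O(revoke_sample → ¬verify_invoice). Since O(revoke_sample) holds, K gives O(¬verify_invoice).
With premise 9, O(¬verify_invoice → ¬convene_panel), the K-axiom yields O(¬convene_panel).
Premise 2 is O(¬convene_panel → ¬disclose_budget); since O(¬convene_panel), deontic closure gives O(¬disclose_budget).
With premise 5, O(¬disclose_budget → pay_taxes), the K-axiom yields O(pay_taxes).
Premises 1, 4, 7 do not contribute to this derivation.
Hence pay_taxes is obligatory.

Obligatory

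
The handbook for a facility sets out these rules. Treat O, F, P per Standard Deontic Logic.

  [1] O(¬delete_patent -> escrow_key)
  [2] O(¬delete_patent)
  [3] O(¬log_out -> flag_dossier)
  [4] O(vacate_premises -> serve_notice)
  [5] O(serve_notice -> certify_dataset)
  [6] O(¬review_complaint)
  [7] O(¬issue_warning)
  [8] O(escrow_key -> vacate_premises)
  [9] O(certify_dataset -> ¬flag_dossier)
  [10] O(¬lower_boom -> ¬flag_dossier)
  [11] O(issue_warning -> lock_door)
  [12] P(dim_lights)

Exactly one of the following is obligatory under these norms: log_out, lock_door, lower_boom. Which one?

log_out

Premise 2 states O(¬delete_patent) outright.
With premise 1, O(¬delete_patent -> escrow_key), the K-axiom yields O(escrow_key).
With premise 8, O(escrow_key -> vacate_premises), the K-axiom yields O(vacate_premises).
With premise 4, O(vacate_premises -> serve_notice), the K-axiom yields O(serve_notice).
Applying K to premise 5 (O(serve_notice -> certify_dataset)) and O(serve_notice) yields O(certify_dataset).
From O(certify_dataset) and premise 9, O(certify_dataset -> ¬flag_dossier), we obtain O(¬flag_dossier).
The contrapositive of premise 3 (O(¬log_out -> flag_dossier)) is O(¬flag_dossier -> log_out), and O(¬flag_dossier) is already established, so O(log_out).
So O(log_out) holds — log_out is obligatory. None of the other listed options is made obligatory by any chain of premises.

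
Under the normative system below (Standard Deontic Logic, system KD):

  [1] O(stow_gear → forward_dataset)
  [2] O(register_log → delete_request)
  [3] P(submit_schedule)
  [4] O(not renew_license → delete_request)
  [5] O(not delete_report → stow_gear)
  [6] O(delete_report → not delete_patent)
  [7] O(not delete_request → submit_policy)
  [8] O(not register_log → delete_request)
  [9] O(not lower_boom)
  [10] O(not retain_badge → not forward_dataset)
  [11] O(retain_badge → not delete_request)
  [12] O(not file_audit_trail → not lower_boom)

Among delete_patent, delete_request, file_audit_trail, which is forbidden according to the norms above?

Premises 2 and 8 cover both cases: O(register_log → delete_request) and O(not register_log → delete_request). Since register_log ∨ not register_log is a tautology, O(delete_request) follows.
Premise 11, O(retain_badge → not delete_request), contraposes to O(delete_request → not retain_badge); with O(delete_request) we get O(not retain_badge).
With premise 10, O(not retain_badge → not forward_dataset), the K-axiom yields O(not forward_dataset).
The contrapositive of premise 1 (O(stow_gear → forward_dataset)) is O(not forward_dataset → not stow_gear), and O(not forward_dataset) is already established, so O(not stow_gear).
Premise 5 is O(not delete_report → stow_gear); contrapositively O(not stow_gear → delete_report). Since O(not stow_gear) holds, K gives O(delete_report).
With premise 6, O(delete_report → not delete_patent), the K-axiom yields O(not delete_patent).
So O(not delete_patent) holds, i.e. delete_patent is forbidden. None of the other listed options is forbidden under the premises.

delete_patent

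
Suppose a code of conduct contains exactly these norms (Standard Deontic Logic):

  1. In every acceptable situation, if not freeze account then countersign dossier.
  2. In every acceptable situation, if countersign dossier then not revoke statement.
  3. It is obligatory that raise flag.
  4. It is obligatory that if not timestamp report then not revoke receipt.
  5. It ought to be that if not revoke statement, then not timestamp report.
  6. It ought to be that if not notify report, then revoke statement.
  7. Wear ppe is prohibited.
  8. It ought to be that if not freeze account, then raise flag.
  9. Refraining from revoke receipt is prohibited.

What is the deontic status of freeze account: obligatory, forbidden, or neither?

Obligatory

F(¬revoke_receipt) at premise 9 means O(revoke_receipt).
The contrapositive of premise 4 (O(¬timestamp_report → ¬revoke_receipt)) is O(revoke_receipt → timestamp_report), and O(revoke_receipt) is already established, so O(timestamp_report).
Premise 5 is O(¬revoke_statement → ¬timestamp_report); contrapositively O(timestamp_report → revoke_statement). Since O(timestamp_report) holds, K gives O(revoke_statement).
The contrapositive of premise 2 (O(countersign_dossier → ¬revoke_statement)) is O(revoke_statement → ¬countersign_dossier), and O(revoke_statement) is already established, so O(¬countersign_dossier).
The contrapositive of premise 1 (O(¬freeze_account → countersign_dossier)) is O(¬countersign_dossier → freeze_account), and O(¬countersign_dossier) is already established, so O(freeze_account).
Premises 3, 6, 7, 8 do not contribute to this derivation.
Hence freeze_account is obligatory.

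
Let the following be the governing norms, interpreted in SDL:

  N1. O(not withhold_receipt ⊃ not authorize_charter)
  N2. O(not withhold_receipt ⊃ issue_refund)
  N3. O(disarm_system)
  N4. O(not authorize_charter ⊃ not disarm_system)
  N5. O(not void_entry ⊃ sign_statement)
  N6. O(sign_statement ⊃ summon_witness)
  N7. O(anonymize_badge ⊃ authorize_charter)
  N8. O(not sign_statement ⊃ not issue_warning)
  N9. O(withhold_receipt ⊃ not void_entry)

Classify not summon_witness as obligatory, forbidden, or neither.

Forbidden

Premise 3 gives O(disarm_system).
The contrapositive of premise 4 (O(not authorize_charter ⊃ not disarm_system)) is O(disarm_system ⊃ authorize_charter), and O(disarm_system) is already established, so O(authorize_charter).
Premise 1 is O(not withhold_receipt ⊃ not authorize_charter); contrapositively O(authorize_charter ⊃ withhold_receipt). Since O(authorize_charter) holds, K gives O(withhold_receipt).
From O(withhold_receipt) and premise 9, O(withhold_receipt ⊃ not void_entry), we obtain O(not void_entry).
Applying K to premise 5 (O(not void_entry ⊃ sign_statement)) and O(not void_entry) yields O(sign_statement).
Premise 6 is O(sign_statement ⊃ summon_witness); since O(sign_statement), deontic closure gives O(summon_witness).
Premises 2, 7, 8 do not contribute to this derivation.
Thus O(summon_witness), which is F(not summon_witness): not summon_witness is forbidden.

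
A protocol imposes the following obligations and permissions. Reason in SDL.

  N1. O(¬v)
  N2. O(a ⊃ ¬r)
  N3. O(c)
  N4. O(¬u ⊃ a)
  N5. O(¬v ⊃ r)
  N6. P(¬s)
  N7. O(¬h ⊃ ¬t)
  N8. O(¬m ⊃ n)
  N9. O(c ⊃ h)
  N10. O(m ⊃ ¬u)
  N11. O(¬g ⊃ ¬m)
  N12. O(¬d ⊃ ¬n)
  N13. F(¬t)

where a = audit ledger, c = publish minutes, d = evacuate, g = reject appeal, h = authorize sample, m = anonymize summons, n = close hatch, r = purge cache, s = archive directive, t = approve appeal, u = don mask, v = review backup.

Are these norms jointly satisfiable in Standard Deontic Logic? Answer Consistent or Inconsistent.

Consistent

Premise 7 is O(¬h ⊃ ¬t), but O(¬h) is not derivable from the premises, so it does not yield O(¬t).
So O(¬t) is not derivable, and the apparent clash with O(t) does not arise.
A world satisfying every obligation exists (e.g. a=false, c=true, d=true, g=false, h=true, m=false, n=true, r=true, s=false, t=true, u=true, v=false); no atom is both obligatory and forbidden, so the set is consistent.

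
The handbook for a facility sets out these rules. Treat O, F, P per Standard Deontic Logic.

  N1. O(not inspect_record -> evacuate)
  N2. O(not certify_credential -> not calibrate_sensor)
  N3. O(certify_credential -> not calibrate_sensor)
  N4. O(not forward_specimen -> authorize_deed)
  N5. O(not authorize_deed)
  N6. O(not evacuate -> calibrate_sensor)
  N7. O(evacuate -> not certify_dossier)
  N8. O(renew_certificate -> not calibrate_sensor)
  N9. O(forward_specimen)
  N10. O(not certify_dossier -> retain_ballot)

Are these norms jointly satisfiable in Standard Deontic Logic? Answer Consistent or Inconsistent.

Consistent

Premise 4 is O(not forward_specimen -> authorize_deed), but O(not forward_specimen) is not derivable from the premises, so it does not yield O(authorize_deed).
So O(authorize_deed) is not derivable, and the apparent clash with O(not authorize_deed) does not arise.
A world satisfying every obligation exists (e.g. authorize_deed=false, calibrate_sensor=false, certify_credential=false, certify_dossier=false, evacuate=true, forward_specimen=true, inspect_record=false, renew_certificate=false, retain_ballot=true); no atom is both obligatory and forbidden, so the set is consistent.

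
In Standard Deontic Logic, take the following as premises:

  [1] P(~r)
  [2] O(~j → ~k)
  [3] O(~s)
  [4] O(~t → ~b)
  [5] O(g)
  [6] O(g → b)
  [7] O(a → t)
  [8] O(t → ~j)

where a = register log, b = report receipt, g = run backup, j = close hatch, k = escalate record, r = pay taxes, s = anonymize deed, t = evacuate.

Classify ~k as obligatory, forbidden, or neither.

Premise 5 gives O(g).
Premise 6 is O(g → b); since O(g), deontic closure gives O(b).
The contrapositive of premise 4 (O(~t → ~b)) is O(b → t), and O(b) is already established, so O(t).
Applying K to premise 8 (O(t → ~j)) and O(t) yields O(~j).
From O(~j) and premise 2, O(~j → ~k), we obtain O(~k).
Premises 1, 3, 7 do not contribute to this derivation.
Hence ~k is obligatory.

Obligatory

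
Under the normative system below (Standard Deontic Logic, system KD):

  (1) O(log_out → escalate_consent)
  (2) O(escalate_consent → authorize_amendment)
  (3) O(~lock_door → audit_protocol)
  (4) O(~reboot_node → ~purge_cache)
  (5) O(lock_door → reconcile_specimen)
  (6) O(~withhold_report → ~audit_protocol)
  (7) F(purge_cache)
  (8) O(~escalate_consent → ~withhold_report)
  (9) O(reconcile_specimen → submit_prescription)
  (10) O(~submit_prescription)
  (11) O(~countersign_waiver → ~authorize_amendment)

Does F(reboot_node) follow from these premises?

No

Premise 4 is O(~reboot_node → ~purge_cache); even if O(~purge_cache) held, inferring O(~reboot_node) would be affirming the consequent — invalid.
No other premise forces O(~reboot_node). An ideal world satisfying every premise can still have reboot_node true, so F(reboot_node) is not derivable.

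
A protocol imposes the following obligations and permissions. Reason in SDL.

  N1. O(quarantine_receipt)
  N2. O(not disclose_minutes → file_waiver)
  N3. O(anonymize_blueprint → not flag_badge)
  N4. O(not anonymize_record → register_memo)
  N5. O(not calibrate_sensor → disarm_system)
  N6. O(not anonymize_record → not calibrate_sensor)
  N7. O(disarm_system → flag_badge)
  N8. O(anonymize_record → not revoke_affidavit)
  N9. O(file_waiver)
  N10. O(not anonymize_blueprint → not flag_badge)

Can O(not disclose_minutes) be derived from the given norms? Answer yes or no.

Premise 2 is O(not disclose_minutes → file_waiver); even if O(file_waiver) held, inferring O(not disclose_minutes) would be affirming the consequent — invalid.
No other premise forces O(not disclose_minutes). An ideal world satisfying every premise can still have not disclose_minutes false, so O(not disclose_minutes) is not derivable.

No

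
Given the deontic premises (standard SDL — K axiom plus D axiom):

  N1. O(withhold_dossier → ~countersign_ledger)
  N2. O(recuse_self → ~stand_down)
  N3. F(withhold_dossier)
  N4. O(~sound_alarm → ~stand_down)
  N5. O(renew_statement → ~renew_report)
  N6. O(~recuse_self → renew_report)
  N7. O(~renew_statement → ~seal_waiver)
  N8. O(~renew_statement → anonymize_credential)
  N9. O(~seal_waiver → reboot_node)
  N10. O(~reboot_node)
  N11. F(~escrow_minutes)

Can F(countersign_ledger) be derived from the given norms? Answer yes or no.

No

Premise 1 is O(withhold_dossier → ~countersign_ledger), but O(withhold_dossier) is not derivable from the premises, so it does not yield O(~countersign_ledger).
No other premise forces O(~countersign_ledger). An ideal world satisfying every premise can still have countersign_ledger true, so F(countersign_ledger) is not derivable.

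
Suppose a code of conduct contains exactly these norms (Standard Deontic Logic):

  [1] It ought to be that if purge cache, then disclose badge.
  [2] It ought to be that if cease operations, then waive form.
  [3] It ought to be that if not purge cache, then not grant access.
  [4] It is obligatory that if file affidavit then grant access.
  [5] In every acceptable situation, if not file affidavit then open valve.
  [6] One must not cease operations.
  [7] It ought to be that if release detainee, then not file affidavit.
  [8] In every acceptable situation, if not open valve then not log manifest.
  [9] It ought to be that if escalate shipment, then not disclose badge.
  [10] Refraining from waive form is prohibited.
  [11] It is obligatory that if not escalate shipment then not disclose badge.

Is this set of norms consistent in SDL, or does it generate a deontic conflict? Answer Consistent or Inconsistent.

Premise 2 is O(cease_operations → waive_form); even if O(waive_form) held, inferring O(cease_operations) would be affirming the consequent — invalid.
So O(cease_operations) is not derivable, and the apparent clash with O(¬cease_operations) does not arise.
A world satisfying every obligation exists (e.g. cease_operations=false, disclose_badge=false, escalate_shipment=false, file_affidavit=false, grant_access=false, log_manifest=false, open_valve=true, purge_cache=false, release_detainee=false, waive_form=true); no atom is both obligatory and forbidden, so the set is consistent.

Consistent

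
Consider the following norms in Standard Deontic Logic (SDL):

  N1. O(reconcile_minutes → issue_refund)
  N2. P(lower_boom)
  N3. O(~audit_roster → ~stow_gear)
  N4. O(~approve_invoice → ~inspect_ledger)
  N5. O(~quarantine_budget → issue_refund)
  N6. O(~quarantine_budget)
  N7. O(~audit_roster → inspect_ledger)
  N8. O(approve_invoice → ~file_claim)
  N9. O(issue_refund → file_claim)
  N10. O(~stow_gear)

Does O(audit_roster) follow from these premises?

Yes

From premise 6 we have O(~quarantine_budget).
With premise 5, O(~quarantine_budget → issue_refund), the K-axiom yields O(issue_refund).
With premise 9, O(issue_refund → file_claim), the K-axiom yields O(file_claim).
Premise 8 is O(approve_invoice → ~file_claim); contrapositively O(file_claim → ~approve_invoice). Since O(file_claim) holds, K gives O(~approve_invoice).
Premise 4 is O(~approve_invoice → ~inspect_ledger); since O(~approve_invoice), deontic closure gives O(~inspect_ledger).
The contrapositive of premise 7 (O(~audit_roster → inspect_ledger)) is O(~inspect_ledger → audit_roster), and O(~inspect_ledger) is already established, so O(audit_roster).
Premises 1, 2, 3, 10 do not contribute to this derivation.
So O(audit_roster) follows.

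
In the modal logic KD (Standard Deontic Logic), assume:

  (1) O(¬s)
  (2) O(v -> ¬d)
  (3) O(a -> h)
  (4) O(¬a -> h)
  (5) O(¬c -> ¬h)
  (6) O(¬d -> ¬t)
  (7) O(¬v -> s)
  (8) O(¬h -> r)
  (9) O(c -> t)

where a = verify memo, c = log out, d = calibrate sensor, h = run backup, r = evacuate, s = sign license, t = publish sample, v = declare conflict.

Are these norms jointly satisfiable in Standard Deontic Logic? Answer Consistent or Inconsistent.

Inconsistent

By case analysis on a: premise 3 gives O(a -> h) and premise 4 gives O(¬a -> h), so O(h) either way.
Premise 5 is O(¬c -> ¬h); contrapositively O(h -> c). Since O(h) holds, K gives O(c).
Premise 9 is O(c -> t); since O(c), deontic closure gives O(t).
Premise 6, O(¬d -> ¬t), contraposes to O(t -> d); with O(t) we get O(d).
The contrapositive of premise 2 (O(v -> ¬d)) is O(d -> ¬v), and O(d) is already established, so O(¬v).
With premise 7, O(¬v -> s), the K-axiom yields O(s).
Yet premise 1 states O(¬s).
We now have both O(s) and O(¬s) — s is simultaneously obligatory and forbidden, violating the D-axiom.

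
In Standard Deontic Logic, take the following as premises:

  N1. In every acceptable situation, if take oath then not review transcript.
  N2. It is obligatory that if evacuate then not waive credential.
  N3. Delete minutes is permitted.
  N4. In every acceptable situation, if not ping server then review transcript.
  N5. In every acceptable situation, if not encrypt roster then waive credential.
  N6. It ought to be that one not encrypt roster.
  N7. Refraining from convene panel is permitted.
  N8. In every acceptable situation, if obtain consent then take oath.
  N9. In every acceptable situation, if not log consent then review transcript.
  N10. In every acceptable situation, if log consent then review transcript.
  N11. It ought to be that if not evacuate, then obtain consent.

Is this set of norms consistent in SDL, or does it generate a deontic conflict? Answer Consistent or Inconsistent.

Inconsistent

By case analysis on ¬log_consent: premise 9 gives O(¬log_consent → review_transcript) and premise 10 gives O(log_consent → review_transcript), so O(review_transcript) either way.
Premise 1, O(take_oath → ¬review_transcript), contraposes to O(review_transcript → ¬take_oath); with O(review_transcript) we get O(¬take_oath).
Premise 8 is O(obtain_consent → take_oath); contrapositively O(¬take_oath → ¬obtain_consent). Since O(¬take_oath) holds, K gives O(¬obtain_consent).
The contrapositive of premise 11 (O(¬evacuate → obtain_consent)) is O(¬obtain_consent → evacuate), and O(¬obtain_consent) is already established, so O(evacuate).
With premise 2, O(evacuate → ¬waive_credential), the K-axiom yields O(¬waive_credential).
Premise 5, O(¬encrypt_roster → waive_credential), contraposes to O(¬waive_credential → encrypt_roster); with O(¬waive_credential) we get O(encrypt_roster).
Yet premise 6 states O(¬encrypt_roster).
We now have both O(encrypt_roster) and O(¬encrypt_roster) — encrypt_roster is simultaneously obligatory and forbidden, violating the D-axiom.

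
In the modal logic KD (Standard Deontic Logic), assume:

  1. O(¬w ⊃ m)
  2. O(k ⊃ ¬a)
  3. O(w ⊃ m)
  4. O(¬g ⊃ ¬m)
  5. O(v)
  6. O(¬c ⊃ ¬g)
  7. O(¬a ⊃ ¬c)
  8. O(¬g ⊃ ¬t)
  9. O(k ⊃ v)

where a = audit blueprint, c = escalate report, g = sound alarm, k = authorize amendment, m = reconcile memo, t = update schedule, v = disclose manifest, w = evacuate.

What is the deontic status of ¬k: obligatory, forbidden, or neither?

By case analysis on ¬w: premise 1 gives O(¬w ⊃ m) and premise 3 gives O(w ⊃ m), so O(m) either way.
The contrapositive of premise 4 (O(¬g ⊃ ¬m)) is O(m ⊃ g), and O(m) is already established, so O(g).
Premise 6, O(¬c ⊃ ¬g), contraposes to O(g ⊃ c); with O(g) we get O(c).
Premise 7, O(¬a ⊃ ¬c), contraposes to O(c ⊃ a); with O(c) we get O(a).
The contrapositive of premise 2 (O(k ⊃ ¬a)) is O(a ⊃ ¬k), and O(a) is already established, so O(¬k).
Premises 5, 8, 9 do not contribute to this derivation.
Hence ¬k is obligatory.

Obligatory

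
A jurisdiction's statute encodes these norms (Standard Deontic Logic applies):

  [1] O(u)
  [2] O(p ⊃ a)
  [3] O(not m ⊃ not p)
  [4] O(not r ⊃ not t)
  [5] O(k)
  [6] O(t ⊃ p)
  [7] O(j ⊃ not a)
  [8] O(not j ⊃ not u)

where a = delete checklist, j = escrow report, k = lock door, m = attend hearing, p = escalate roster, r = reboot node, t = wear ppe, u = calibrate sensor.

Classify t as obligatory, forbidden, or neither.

Premise 1 states O(u) outright.
Premise 8, O(not j ⊃ not u), contraposes to O(u ⊃ j); with O(u) we get O(j).
From O(j) and premise 7, O(j ⊃ not a), we obtain O(not a).
Premise 2 is O(p ⊃ a); contrapositively O(not a ⊃ not p). Since O(not a) holds, K gives O(not p).
Premise 6, O(t ⊃ p), contraposes to O(not p ⊃ not t); with O(not p) we get O(not t).
Premises 3, 4, 5 do not contribute to this derivation.
Thus O(not t), which is F(t): t is forbidden.

Forbidden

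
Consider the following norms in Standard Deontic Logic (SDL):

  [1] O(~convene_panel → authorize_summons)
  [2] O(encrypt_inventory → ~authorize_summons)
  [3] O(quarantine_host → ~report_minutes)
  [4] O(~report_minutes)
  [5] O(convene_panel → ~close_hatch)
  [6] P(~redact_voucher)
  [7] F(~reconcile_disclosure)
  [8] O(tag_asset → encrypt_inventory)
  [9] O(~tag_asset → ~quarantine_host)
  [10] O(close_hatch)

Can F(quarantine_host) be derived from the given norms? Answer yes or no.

From premise 10 we have O(close_hatch).
Premise 5 is O(convene_panel → ~close_hatch); contrapositively O(close_hatch → ~convene_panel). Since O(close_hatch) holds, K gives O(~convene_panel).
With premise 1, O(~convene_panel → authorize_summons), the K-axiom yields O(authorize_summons).
Premise 2, O(encrypt_inventory → ~authorize_summons), contraposes to O(authorize_summons → ~encrypt_inventory); with O(authorize_summons) we get O(~encrypt_inventory).
The contrapositive of premise 8 (O(tag_asset → encrypt_inventory)) is O(~encrypt_inventory → ~tag_asset), and O(~encrypt_inventory) is already established, so O(~tag_asset).
Applying K to premise 9 (O(~tag_asset → ~quarantine_host)) and O(~tag_asset) yields O(~quarantine_host).
Premises 3, 4, 6, 7 do not contribute to this derivation.
So O(~quarantine_host) holds, i.e. F(quarantine_host). The claim follows.

Yes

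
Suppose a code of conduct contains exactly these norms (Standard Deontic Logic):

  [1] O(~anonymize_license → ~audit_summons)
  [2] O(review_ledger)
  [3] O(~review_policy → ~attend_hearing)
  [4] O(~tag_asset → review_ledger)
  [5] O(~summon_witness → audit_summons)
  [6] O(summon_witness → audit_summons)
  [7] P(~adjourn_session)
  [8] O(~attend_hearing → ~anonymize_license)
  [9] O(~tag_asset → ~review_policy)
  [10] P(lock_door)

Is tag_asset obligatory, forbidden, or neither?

Premises 5 and 6 are O(~summon_witness → audit_summons) and O(summon_witness → audit_summons); every ideal world satisfies ~summon_witness or summon_witness, so in either case audit_summons holds — hence O(audit_summons).
Premise 1, O(~anonymize_license → ~audit_summons), contraposes to O(audit_summons → anonymize_license); with O(audit_summons) we get O(anonymize_license).
Premise 8 is O(~attend_hearing → ~anonymize_license); contrapositively O(anonymize_license → attend_hearing). Since O(anonymize_license) holds, K gives O(attend_hearing).
Premise 3 is O(~review_policy → ~attend_hearing); contrapositively O(attend_hearing → review_policy). Since O(attend_hearing) holds, K gives O(review_policy).
The contrapositive of premise 9 (O(~tag_asset → ~review_policy)) is O(review_policy → tag_asset), and O(review_policy) is already established, so O(tag_asset).
Premises 2, 4, 7, 10 do not contribute to this derivation.
Hence tag_asset is obligatory.

Obligatory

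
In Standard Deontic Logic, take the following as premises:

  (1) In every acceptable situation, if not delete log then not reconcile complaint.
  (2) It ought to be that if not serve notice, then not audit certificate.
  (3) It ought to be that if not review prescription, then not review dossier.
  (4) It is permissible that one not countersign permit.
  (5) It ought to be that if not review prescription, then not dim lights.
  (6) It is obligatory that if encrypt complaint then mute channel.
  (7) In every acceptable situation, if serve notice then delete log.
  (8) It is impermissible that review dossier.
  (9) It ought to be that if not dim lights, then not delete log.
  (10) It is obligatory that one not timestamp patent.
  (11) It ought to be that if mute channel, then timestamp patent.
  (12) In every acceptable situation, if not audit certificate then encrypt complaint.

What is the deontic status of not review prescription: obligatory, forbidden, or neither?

Forbidden

Premise 10 states O(¬timestamp_patent) outright.
The contrapositive of premise 11 (O(mute_channel → timestamp_patent)) is O(¬timestamp_patent → ¬mute_channel), and O(¬timestamp_patent) is already established, so O(¬mute_channel).
Premise 6, O(encrypt_complaint → mute_channel), contraposes to O(¬mute_channel → ¬encrypt_complaint); with O(¬mute_channel) we get O(¬encrypt_complaint).
Premise 12, O(¬audit_certificate → encrypt_complaint), contraposes to O(¬encrypt_complaint → audit_certificate); with O(¬encrypt_complaint) we get O(audit_certificate).
Premise 2, O(¬serve_notice → ¬audit_certificate), contraposes to O(audit_certificate → serve_notice); with O(audit_certificate) we get O(serve_notice).
Applying K to premise 7 (O(serve_notice → delete_log)) and O(serve_notice) yields O(delete_log).
Premise 9 is O(¬dim_lights → ¬delete_log); contrapositively O(delete_log → dim_lights). Since O(delete_log) holds, K gives O(dim_lights).
Premise 5 is O(¬review_prescription → ¬dim_lights); contrapositively O(dim_lights → review_prescription). Since O(dim_lights) holds, K gives O(review_prescription).
Premises 1, 3, 4, 8 do not contribute to this derivation.
Thus O(review_prescription), which is F(¬review_prescription): ¬review_prescription is forbidden.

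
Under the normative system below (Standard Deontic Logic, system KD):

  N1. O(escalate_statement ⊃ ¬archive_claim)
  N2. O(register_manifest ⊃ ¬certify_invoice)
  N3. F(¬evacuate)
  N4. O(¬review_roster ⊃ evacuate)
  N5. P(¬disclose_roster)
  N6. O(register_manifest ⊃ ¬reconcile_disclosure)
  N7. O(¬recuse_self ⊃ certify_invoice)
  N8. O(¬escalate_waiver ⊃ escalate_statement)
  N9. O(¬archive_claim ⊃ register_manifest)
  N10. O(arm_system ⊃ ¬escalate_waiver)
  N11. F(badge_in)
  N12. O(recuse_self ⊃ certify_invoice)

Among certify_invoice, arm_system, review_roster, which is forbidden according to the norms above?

arm_system

By case analysis on recuse_self: premise 12 gives O(recuse_self ⊃ certify_invoice) and premise 7 gives O(¬recuse_self ⊃ certify_invoice), so O(certify_invoice) either way.
Premise 2, O(register_manifest ⊃ ¬certify_invoice), contraposes to O(certify_invoice ⊃ ¬register_manifest); with O(certify_invoice) we get O(¬register_manifest).
The contrapositive of premise 9 (O(¬archive_claim ⊃ register_manifest)) is O(¬register_manifest ⊃ archive_claim), and O(¬register_manifest) is already established, so O(archive_claim).
Premise 1 is O(escalate_statement ⊃ ¬archive_claim); contrapositively O(archive_claim ⊃ ¬escalate_statement). Since O(archive_claim) holds, K gives O(¬escalate_statement).
The contrapositive of premise 8 (O(¬escalate_waiver ⊃ escalate_statement)) is O(¬escalate_statement ⊃ escalate_waiver), and O(¬escalate_statement) is already established, so O(escalate_waiver).
Premise 10 is O(arm_system ⊃ ¬escalate_waiver); contrapositively O(escalate_waiver ⊃ ¬arm_system). Since O(escalate_waiver) holds, K gives O(¬arm_system).
So O(¬arm_system) holds, i.e. arm_system is forbidden. None of the other listed options is forbidden under the premises.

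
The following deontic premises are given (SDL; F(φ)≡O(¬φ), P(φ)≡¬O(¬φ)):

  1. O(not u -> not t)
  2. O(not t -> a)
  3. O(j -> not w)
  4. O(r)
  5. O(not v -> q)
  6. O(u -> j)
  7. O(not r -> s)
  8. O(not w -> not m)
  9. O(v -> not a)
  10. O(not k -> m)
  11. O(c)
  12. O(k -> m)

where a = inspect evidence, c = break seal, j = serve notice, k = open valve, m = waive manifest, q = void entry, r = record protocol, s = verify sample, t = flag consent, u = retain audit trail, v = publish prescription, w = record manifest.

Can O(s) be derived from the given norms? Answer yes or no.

Premise 7 is O(not r -> s), but O(not r) is not derivable from the premises, so it does not yield O(s).
No other premise forces O(s). An ideal world satisfying every premise can still have s false, so O(s) is not derivable.

No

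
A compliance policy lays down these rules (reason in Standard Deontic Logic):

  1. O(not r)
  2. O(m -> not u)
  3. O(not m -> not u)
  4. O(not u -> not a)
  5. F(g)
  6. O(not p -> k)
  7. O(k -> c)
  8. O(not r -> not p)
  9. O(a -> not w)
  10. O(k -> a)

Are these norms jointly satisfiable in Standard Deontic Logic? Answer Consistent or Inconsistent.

Premises 3 and 2 are O(not m -> not u) and O(m -> not u); every ideal world satisfies not m or m, so in either case not u holds — hence O(not u).
Premise 4 is O(not u -> not a); since O(not u), deontic closure gives O(not a).
Premise 10 is O(k -> a); contrapositively O(not a -> not k). Since O(not a) holds, K gives O(not k).
Premise 6 is O(not p -> k); contrapositively O(not k -> p). Since O(not k) holds, K gives O(p).
Premise 8, O(not r -> not p), contraposes to O(p -> r); with O(p) we get O(r).
Yet premise 1 states O(not r).
We now have both O(r) and O(not r) — r is simultaneously obligatory and forbidden, violating the D-axiom.

Inconsistent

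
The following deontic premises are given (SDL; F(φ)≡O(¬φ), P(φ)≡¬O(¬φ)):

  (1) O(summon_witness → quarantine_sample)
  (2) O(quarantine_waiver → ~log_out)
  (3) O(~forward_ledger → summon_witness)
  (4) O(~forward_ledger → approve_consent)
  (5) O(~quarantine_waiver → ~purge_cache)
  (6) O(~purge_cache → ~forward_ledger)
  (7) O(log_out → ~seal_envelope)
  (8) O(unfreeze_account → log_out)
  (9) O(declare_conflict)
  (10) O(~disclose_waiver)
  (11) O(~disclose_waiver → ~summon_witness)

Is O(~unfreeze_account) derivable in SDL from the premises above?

Yes

From premise 10 we have O(~disclose_waiver).
From O(~disclose_waiver) and premise 11, O(~disclose_waiver → ~summon_witness), we obtain O(~summon_witness).
Premise 3, O(~forward_ledger → summon_witness), contraposes to O(~summon_witness → forward_ledger); with O(~summon_witness) we get O(forward_ledger).
Premise 6 is O(~purge_cache → ~forward_ledger); contrapositively O(forward_ledger → purge_cache). Since O(forward_ledger) holds, K gives O(purge_cache).
Premise 5, O(~quarantine_waiver → ~purge_cache), contraposes to O(purge_cache → quarantine_waiver); with O(purge_cache) we get O(quarantine_waiver).
From O(quarantine_waiver) and premise 2, O(quarantine_waiver → ~log_out), we obtain O(~log_out).
Premise 8, O(unfreeze_account → log_out), contraposes to O(~log_out → ~unfreeze_account); with O(~log_out) we get O(~unfreeze_account).
Premises 1, 4, 7, 9 do not contribute to this derivation.
So O(~unfreeze_account) follows.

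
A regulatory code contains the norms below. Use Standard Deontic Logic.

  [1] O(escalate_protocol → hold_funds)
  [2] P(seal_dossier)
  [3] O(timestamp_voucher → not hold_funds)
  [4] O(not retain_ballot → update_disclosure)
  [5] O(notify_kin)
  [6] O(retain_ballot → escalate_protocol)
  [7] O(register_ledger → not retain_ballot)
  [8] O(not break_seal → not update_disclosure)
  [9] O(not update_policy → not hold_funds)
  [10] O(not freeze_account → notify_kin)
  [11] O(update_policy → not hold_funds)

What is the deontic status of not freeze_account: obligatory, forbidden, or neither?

Neither

Premise 10 is O(not freeze_account → notify_kin); even if O(notify_kin) held, inferring O(not freeze_account) would be affirming the consequent — invalid.
No premise or chain of K-axiom applications forces O(not freeze_account), and none forces O(freeze_account). So not freeze_account is neither obligatory nor forbidden under these norms.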